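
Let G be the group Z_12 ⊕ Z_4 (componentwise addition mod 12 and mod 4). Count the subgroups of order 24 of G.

|G| = 48 and 24 | 48, so subgroups of order 24 are possible by Lagrange.
The subgroups of order 24 are: {(0,0), (0,1), (0,2), (0,3), (2,0), (2,1), (2,2), (2,3), (4,0), (4,1), (4,2), (4,3), (6,0), (6,1), (6,2), (6,3), (8,0), (8,1), (8,2), (8,3), (10,0), (10,1), (10,2), (10,3)}; {(0,0), (0,2), (1,0), (1,2), (2,0), (2,2), (3,0), (3,2), (4,0), (4,2), (5,0), (5,2), (6,0), (6,2), (7,0), (7,2), (8,0), (8,2), (9,0), (9,2), (10,0), (10,2), (11,0), (11,2)}; {(0,0), (0,2), (1,1), (1,3), (2,0), (2,2), (3,1), (3,3), (4,0), (4,2), (5,1), (5,3), (6,0), (6,2), (7,1), (7,3), (8,0), (8,2), (9,1), (9,3), (10,0), (10,2), (11,1), (11,3)}.
So G has 3 subgroups of order 24.

3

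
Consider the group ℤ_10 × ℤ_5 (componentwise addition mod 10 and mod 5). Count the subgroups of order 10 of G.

6

|G| = 50 and 10 | 50, so subgroups of order 10 are possible by Lagrange.
The subgroups of order 10 are: {(0,0), (0,1), (0,2), (0,3), (0,4), (5,0), (5,1), (5,2), (5,3), (5,4)}; {(0,0), (1,0), (2,0), (3,0), (4,0), (5,0), (6,0), (7,0), (8,0), (9,0)}; {(0,0), (1,1), (2,2), (3,3), (4,4), (5,0), (6,1), (7,2), (8,3), (9,4)}; {(0,0), (1,2), (2,4), (3,1), (4,3), (5,0), (6,2), (7,4), (8,1), (9,3)}; … (6 in all).
So G has 6 subgroups of order 10.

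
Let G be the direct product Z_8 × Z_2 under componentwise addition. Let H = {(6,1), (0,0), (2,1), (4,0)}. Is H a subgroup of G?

Yes

|H| = 4 divides |G| = 16, consistent with Lagrange.
H contains the identity, every element's inverse is in H, and H is closed under +: it is a subgroup.
In fact H = ⟨(6,1)⟩.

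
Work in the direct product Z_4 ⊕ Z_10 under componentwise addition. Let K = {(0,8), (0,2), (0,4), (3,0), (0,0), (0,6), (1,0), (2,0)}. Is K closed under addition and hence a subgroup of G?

No

Closure fails: (0,4) + (2,0) = (2,4) ∉ K. So K is not a subgroup.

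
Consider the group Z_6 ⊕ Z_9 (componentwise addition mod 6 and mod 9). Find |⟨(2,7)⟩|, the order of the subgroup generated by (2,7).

9

The order of (2,7) in Z_6 × Z_9 is lcm(ord(2) in Z_6, ord(7) in Z_9).
ord(2) = 3 and ord(7) = 9, so |⟨(2,7)⟩| = lcm(3, 9) = 9.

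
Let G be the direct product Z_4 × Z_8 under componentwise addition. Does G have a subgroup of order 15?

15 does not divide |G| = 32, so by Lagrange no subgroup of order 15 exists.

No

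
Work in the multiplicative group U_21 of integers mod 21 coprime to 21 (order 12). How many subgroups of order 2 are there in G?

|G| = 12 and 2 | 12, so subgroups of order 2 are possible by Lagrange.
The subgroups of order 2 are: {1, 13}; {1, 20}; {1, 8}.
So G has 3 subgroups of order 2.

3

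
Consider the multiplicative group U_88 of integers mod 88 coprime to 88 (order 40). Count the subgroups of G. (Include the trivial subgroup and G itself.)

32

|G| = 40, so by Lagrange every subgroup order divides 40. Divisors: 1, 2, 4, 5, 8, 10, 20, 40.
Subgroups by order — order 1: 1; order 2: 7; order 4: 7; order 5: 1; order 8: 1; order 10: 7; order 20: 7; order 40: 1.
Total: 1 + 7 + 7 + 1 + 1 + 7 + 7 + 1 = 32.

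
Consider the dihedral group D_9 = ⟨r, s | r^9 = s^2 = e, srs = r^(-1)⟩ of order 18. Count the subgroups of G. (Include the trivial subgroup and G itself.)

16

|G| = 18, so by Lagrange every subgroup order divides 18. Divisors: 1, 2, 3, 6, 9, 18.
Subgroups by order — order 1: 1; order 2: 9; order 3: 1; order 6: 3; order 9: 1; order 18: 1.
Total: 1 + 9 + 1 + 3 + 1 + 1 = 16.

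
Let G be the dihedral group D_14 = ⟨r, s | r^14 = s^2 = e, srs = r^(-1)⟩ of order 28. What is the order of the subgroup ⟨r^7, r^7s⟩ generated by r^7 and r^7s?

4

|⟨r^7⟩| = 2 and |⟨r^7s⟩| = 2, so |H| is a multiple of lcm(2, 2) = 2 and divides |G| = 28.
Closing under the operation: H = {e, r^7, s, r^7s}, so |H| = 4.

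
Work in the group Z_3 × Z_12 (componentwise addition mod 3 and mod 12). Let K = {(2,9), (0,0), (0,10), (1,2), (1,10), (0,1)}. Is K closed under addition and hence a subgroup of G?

(0,1) ∈ K but its inverse (0,11) ∉ K, so K is not a subgroup.

No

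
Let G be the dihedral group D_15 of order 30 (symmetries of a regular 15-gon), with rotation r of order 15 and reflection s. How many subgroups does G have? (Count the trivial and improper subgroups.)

28

|G| = 30, so by Lagrange every subgroup order divides 30. Divisors: 1, 2, 3, 5, 6, 10, 15, 30.
Subgroups by order — order 1: 1; order 2: 15; order 3: 1; order 5: 1; order 6: 5; order 10: 3; order 15: 1; order 30: 1.
Total: 1 + 15 + 1 + 1 + 5 + 3 + 1 + 1 = 28.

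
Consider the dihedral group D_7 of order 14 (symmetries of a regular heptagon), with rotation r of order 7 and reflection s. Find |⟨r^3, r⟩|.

|⟨r^3⟩| = 7 and |⟨r⟩| = 7, so |H| is a multiple of lcm(7, 7) = 7 and divides |G| = 14.
Closing under the operation: H = {e, r, r^2, r^3, r^4, r^5, r^6}, so |H| = 7.

7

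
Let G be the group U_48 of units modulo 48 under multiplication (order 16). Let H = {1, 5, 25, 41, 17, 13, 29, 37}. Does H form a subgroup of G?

|H| = 8 divides |G| = 16, consistent with Lagrange.
H contains the identity, every element's inverse is in H, and H is closed under ·: it is a subgroup.

Yes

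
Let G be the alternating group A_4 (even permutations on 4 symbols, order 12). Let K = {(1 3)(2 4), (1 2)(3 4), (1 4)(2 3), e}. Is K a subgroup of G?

|K| = 4 divides |G| = 12, consistent with Lagrange.
K contains the identity, every element's inverse is in K, and K is closed under ∘: it is a subgroup.

Yes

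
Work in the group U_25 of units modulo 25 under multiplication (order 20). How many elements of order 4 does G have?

The elements of order 4 are: 7, 18.
That's 2.

2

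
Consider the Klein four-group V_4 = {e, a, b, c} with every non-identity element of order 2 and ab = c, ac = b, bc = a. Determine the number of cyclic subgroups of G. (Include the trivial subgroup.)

4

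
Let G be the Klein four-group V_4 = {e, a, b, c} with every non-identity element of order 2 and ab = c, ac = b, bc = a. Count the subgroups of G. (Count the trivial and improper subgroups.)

5

|G| = 4, so by Lagrange every subgroup order divides 4. Divisors: 1, 2, 4.
Subgroups by order — order 1: 1; order 2: 3; order 4: 1.
Total: 1 + 3 + 1 = 5.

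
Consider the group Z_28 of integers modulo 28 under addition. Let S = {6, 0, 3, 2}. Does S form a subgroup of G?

No

2 ∈ S but its inverse 26 ∉ S, so S is not a subgroup.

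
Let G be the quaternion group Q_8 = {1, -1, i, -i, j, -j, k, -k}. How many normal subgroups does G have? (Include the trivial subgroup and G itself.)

6

G has 6 subgroups. Checking conjugation-invariance by order — order 1: 1/1 normal; order 2: 1/1 normal; order 4: 3/3 normal; order 8: 1/1 normal.
Total normal subgroups: 6.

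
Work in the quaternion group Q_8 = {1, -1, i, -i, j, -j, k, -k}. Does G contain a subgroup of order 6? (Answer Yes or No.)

No

6 does not divide |G| = 8, so by Lagrange no subgroup of order 6 exists.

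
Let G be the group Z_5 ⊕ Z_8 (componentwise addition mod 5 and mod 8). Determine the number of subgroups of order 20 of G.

1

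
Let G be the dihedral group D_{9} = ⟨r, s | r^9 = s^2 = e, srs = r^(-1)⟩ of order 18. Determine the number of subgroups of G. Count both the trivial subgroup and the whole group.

16

|G| = 18, so by Lagrange every subgroup order divides 18. Divisors: 1, 2, 3, 6, 9, 18.
Subgroups by order — order 1: 1; order 2: 9; order 3: 1; order 6: 3; order 9: 1; order 18: 1.
Total: 1 + 9 + 1 + 3 + 1 + 1 = 16.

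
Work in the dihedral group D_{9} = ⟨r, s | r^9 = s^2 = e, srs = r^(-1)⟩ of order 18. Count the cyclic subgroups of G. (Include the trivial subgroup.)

Group the elements of G by the cyclic subgroup they generate; each cyclic subgroup of order d accounts for φ(d) elements.
Cyclic subgroups by order — order 1: 1; order 2: 9; order 3: 1; order 9: 1.
Total: 12.

12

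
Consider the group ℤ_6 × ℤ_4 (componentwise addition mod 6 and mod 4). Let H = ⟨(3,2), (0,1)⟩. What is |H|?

|⟨(3,2)⟩| = 2 and |⟨(0,1)⟩| = 4, so |H| is a multiple of lcm(2, 4) = 4 and divides |G| = 24.
Closing under the operation: H = {(0,0), (0,1), (0,2), (0,3), (3,0), (3,1), (3,2), (3,3)}, so |H| = 8.

8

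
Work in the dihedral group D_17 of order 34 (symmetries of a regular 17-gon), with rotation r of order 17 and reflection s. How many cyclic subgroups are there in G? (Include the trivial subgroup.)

19

Group the elements of G by the cyclic subgroup they generate; each cyclic subgroup of order d accounts for φ(d) elements.
Cyclic subgroups by order — order 1: 1; order 2: 17; order 17: 1.
Total: 19.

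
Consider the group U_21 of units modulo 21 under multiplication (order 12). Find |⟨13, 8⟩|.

4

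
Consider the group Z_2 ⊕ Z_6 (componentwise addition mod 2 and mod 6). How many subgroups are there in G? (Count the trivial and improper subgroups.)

|G| = 12, so by Lagrange every subgroup order divides 12. Divisors: 1, 2, 3, 4, 6, 12.
Subgroups by order — order 1: 1; order 2: 3; order 3: 1; order 4: 1; order 6: 3; order 12: 1.
Total: 1 + 3 + 1 + 1 + 3 + 1 = 10.

10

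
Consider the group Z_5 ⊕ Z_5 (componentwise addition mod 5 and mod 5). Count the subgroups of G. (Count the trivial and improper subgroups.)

8

|G| = 25, so by Lagrange every subgroup order divides 25. Divisors: 1, 5, 25.
Subgroups by order — order 1: 1; order 5: 6; order 25: 1.
Total: 1 + 6 + 1 = 8.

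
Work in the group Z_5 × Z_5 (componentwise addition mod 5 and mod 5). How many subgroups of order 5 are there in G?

6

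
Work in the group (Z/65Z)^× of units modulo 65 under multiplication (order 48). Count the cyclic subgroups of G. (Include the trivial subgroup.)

20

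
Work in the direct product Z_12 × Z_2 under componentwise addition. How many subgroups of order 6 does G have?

3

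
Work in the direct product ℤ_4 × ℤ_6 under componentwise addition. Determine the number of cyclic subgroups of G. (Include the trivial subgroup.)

Group the elements of G by the cyclic subgroup they generate; each cyclic subgroup of order d accounts for φ(d) elements.
Cyclic subgroups by order — order 1: 1; order 2: 3; order 3: 1; order 4: 2; order 6: 3; order 12: 2.
Total: 12.

12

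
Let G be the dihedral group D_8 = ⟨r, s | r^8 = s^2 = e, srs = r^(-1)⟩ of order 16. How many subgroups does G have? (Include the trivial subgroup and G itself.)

19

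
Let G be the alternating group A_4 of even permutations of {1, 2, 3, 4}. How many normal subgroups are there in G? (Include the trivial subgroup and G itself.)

3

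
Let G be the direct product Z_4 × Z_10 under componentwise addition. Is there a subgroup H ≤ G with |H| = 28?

28 does not divide |G| = 40, so by Lagrange no subgroup of order 28 exists.

No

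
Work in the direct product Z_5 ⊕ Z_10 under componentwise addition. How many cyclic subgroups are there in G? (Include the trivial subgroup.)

14

Each element a generates a cyclic subgroup ⟨a⟩; distinct elements may generate the same one (a cyclic group of order d has φ(d) generators).
Cyclic subgroups by order — order 1: 1; order 2: 1; order 5: 6; order 10: 6.
Total: 14.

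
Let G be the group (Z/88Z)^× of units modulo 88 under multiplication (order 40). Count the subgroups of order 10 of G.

|G| = 40 and 10 | 40, so subgroups of order 10 are possible by Lagrange.
The subgroups of order 10 are: {1, 9, 13, 21, 25, 29, 49, 61, 81, 85}; {1, 9, 15, 23, 25, 31, 47, 49, 71, 81}; {1, 9, 17, 25, 41, 49, 57, 65, 73, 81}; {1, 9, 19, 25, 35, 43, 49, 51, 81, 83}; … (7 in all).
So G has 7 subgroups of order 10.

7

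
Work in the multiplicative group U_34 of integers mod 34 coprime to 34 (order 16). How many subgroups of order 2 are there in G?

1

|G| = 16 and 2 | 16, so subgroups of order 2 are possible by Lagrange.
The subgroups of order 2 are: {1, 33}.
So G has 1 subgroup of order 2.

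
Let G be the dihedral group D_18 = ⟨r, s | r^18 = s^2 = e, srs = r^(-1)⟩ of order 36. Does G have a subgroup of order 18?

Yes

18 | 36. A subgroup of order 18 is {e, r, r^2, r^3, r^4, r^5, r^6, r^7, r^8, r^9, r^10, r^11, r^12, r^13, r^14, r^15, r^16, r^17}.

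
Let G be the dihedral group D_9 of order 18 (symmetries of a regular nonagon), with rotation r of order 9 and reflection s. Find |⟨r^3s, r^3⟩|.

|⟨r^3s⟩| = 2 and |⟨r^3⟩| = 3, so |H| is a multiple of lcm(2, 3) = 6 and divides |G| = 18.
Closing under the operation: H = {e, r^3, r^6, s, r^3s, r^6s}, so |H| = 6.

6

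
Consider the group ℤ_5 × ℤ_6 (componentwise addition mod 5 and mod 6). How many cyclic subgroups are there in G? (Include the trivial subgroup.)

8

Each element a generates a cyclic subgroup ⟨a⟩; distinct elements may generate the same one (a cyclic group of order d has φ(d) generators).
Cyclic subgroups by order — order 1: 1; order 2: 1; order 3: 1; order 5: 1; order 6: 1; order 10: 1; order 15: 1; order 30: 1.
Total: 8.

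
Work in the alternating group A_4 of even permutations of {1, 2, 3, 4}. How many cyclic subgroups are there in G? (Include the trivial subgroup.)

8

A cyclic subgroup of order d is generated by each of its φ(d) elements of order d, so the cyclic subgroups of order d number (#elements of order d)/φ(d).
Cyclic subgroups by order — order 1: 1; order 2: 3; order 3: 4.
Total: 8.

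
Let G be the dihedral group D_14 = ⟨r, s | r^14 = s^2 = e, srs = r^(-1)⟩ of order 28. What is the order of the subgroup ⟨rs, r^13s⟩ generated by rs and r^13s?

|⟨rs⟩| = 2 and |⟨r^13s⟩| = 2, so |H| is a multiple of lcm(2, 2) = 2 and divides |G| = 28.
Closing under the operation: H = {e, r^2, r^4, r^6, r^8, r^10, r^12, rs, r^3s, r^5s, r^7s, r^9s, r^11s, r^13s}, so |H| = 14.

14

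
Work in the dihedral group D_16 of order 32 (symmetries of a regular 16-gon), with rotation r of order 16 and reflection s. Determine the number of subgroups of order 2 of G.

|G| = 32 and 2 | 32, so subgroups of order 2 are possible by Lagrange.
The subgroups of order 2 are: {e, r^10s}; {e, r^11s}; {e, r^12s}; {e, r^13s}; … (17 in all).
So G has 17 subgroups of order 2.

17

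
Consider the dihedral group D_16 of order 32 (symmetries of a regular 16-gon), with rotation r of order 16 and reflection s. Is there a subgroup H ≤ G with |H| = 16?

16 | 32. A subgroup of order 16 is {e, r, r^2, r^3, r^4, r^5, r^6, r^7, r^8, r^9, r^10, r^11, r^12, r^13, r^14, r^15}.

Yes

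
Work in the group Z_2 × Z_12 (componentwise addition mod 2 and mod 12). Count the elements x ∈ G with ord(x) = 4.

An element (a,b) has order lcm(ord(a), ord(b)); count pairs with lcm equal to 4.
Enumerating gives 4 such elements.

4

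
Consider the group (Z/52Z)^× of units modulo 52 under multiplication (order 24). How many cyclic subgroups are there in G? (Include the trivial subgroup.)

12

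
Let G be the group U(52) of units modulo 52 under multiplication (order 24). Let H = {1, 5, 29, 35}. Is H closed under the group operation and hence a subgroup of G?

No

29 ∈ H but its inverse 9 ∉ H, so H is not a subgroup.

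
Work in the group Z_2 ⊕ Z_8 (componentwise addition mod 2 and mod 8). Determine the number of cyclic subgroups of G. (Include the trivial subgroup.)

Group the elements of G by the cyclic subgroup they generate; each cyclic subgroup of order d accounts for φ(d) elements.
Cyclic subgroups by order — order 1: 1; order 2: 3; order 4: 2; order 8: 2.
Total: 8.

8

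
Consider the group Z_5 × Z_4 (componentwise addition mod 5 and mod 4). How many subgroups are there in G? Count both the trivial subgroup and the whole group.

|G| = 20, so by Lagrange every subgroup order divides 20. Divisors: 1, 2, 4, 5, 10, 20.
Subgroups by order — order 1: 1; order 2: 1; order 4: 1; order 5: 1; order 10: 1; order 20: 1.
Total: 1 + 1 + 1 + 1 + 1 + 1 = 6.

6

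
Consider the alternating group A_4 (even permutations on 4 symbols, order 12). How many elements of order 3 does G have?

8

The elements of order 3 are: (2 3 4), (2 4 3), (1 2 3), (1 2 4), (1 3 2), (1 3 4), (1 4 2), (1 4 3).
That's 8.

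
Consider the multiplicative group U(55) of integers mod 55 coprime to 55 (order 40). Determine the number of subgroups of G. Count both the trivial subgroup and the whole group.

|G| = 40, so by Lagrange every subgroup order divides 40. Divisors: 1, 2, 4, 5, 8, 10, 20, 40.
Subgroups by order — order 1: 1; order 2: 3; order 4: 3; order 5: 1; order 8: 1; order 10: 3; order 20: 3; order 40: 1.
Total: 1 + 3 + 3 + 1 + 1 + 3 + 3 + 1 = 16.

16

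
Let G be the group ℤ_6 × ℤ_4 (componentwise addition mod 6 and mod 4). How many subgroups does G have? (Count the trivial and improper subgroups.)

16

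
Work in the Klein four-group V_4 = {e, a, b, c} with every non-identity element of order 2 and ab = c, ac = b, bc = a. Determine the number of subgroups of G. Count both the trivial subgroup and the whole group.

5

|G| = 4, so by Lagrange every subgroup order divides 4. Divisors: 1, 2, 4.
Subgroups by order — order 1: 1; order 2: 3; order 4: 1.
Total: 1 + 3 + 1 = 5.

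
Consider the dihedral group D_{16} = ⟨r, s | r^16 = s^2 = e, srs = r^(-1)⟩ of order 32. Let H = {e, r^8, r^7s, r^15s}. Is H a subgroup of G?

Yes

|H| = 4 divides |G| = 32, consistent with Lagrange.
H contains the identity, every element's inverse is in H, and H is closed under ·: it is a subgroup.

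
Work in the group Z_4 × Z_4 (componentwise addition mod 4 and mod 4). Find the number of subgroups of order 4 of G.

7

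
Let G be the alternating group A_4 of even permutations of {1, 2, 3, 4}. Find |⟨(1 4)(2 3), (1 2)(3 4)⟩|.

4

|⟨(1 4)(2 3)⟩| = 2 and |⟨(1 2)(3 4)⟩| = 2, so |H| is a multiple of lcm(2, 2) = 2 and divides |G| = 12.
Closing under the operation: H = {e, (1 2)(3 4), (1 3)(2 4), (1 4)(2 3)}, so |H| = 4.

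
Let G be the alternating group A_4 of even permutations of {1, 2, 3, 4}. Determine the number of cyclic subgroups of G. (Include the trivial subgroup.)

8

Group the elements of G by the cyclic subgroup they generate; each cyclic subgroup of order d accounts for φ(d) elements.
Cyclic subgroups by order — order 1: 1; order 2: 3; order 3: 4.
Total: 8.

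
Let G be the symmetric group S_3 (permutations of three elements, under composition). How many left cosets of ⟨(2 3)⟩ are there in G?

|⟨(2 3)⟩| = 2 and |G| = 6.
By Lagrange, [G : H] = |G|/|H| = 6/2 = 3.

3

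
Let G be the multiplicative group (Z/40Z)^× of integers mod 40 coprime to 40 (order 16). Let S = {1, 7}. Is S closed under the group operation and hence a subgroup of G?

7 ∈ S but its inverse 23 ∉ S, so S is not a subgroup.

No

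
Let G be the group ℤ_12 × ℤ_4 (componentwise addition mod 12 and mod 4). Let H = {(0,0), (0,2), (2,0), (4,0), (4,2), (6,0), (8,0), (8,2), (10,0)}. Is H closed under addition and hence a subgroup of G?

|H| = 9 does not divide |G| = 48, so by Lagrange H is not a subgroup.

No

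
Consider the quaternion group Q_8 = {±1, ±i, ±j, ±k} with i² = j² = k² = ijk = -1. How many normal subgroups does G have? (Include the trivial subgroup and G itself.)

G has 6 subgroups. Checking conjugation-invariance by order — order 1: 1/1 normal; order 2: 1/1 normal; order 4: 3/3 normal; order 8: 1/1 normal.
Total normal subgroups: 6.

6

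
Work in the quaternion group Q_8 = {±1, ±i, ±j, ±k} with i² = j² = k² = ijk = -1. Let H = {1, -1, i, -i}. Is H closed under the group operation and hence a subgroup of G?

Yes

|H| = 4 divides |G| = 8, consistent with Lagrange.
H contains the identity, every element's inverse is in H, and H is closed under ·: it is a subgroup.
In fact H = ⟨-i⟩.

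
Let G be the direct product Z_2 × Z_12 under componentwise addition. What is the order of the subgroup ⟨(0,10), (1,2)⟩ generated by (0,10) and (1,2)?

|⟨(0,10)⟩| = 6 and |⟨(1,2)⟩| = 6, so |H| is a multiple of lcm(6, 6) = 6 and divides |G| = 24.
Closing under the operation: H = {(0,0), (0,2), (0,4), (0,6), (0,8), (0,10), (1,0), (1,2), (1,4), (1,6), (1,8), (1,10)}, so |H| = 12.

12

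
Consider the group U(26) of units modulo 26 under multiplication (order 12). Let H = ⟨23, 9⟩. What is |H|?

|⟨23⟩| = 6 and |⟨9⟩| = 3, so |H| is a multiple of lcm(6, 3) = 6 and divides |G| = 12.
Closing under the operation: H = {1, 3, 9, 17, 23, 25}, so |H| = 6.

6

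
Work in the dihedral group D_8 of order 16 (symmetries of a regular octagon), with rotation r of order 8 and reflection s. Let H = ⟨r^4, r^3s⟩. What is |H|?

4

|⟨r^4⟩| = 2 and |⟨r^3s⟩| = 2, so |H| is a multiple of lcm(2, 2) = 2 and divides |G| = 16.
Closing under the operation: H = {e, r^4, r^3s, r^7s}, so |H| = 4.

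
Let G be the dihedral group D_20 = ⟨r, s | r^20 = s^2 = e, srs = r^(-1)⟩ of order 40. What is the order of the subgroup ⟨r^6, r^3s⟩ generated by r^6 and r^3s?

20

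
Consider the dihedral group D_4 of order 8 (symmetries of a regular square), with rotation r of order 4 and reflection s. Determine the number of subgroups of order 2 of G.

5

|G| = 8 and 2 | 8, so subgroups of order 2 are possible by Lagrange.
The subgroups of order 2 are: {e, r^2}; {e, r^2s}; {e, r^3s}; {e, rs}; … (5 in all).
So G has 5 subgroups of order 2.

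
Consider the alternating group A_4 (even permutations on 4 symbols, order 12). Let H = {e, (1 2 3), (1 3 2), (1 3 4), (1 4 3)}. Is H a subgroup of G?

No

|H| = 5 does not divide |G| = 12, so by Lagrange H is not a subgroup.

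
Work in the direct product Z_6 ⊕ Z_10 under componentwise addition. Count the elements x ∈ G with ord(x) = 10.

12

An element (a,b) has order lcm(ord(a), ord(b)); count pairs with lcm equal to 10.
Enumerating gives 12 such elements.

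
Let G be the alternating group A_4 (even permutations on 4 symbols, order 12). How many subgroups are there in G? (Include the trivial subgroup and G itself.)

|G| = 12, so by Lagrange every subgroup order divides 12. Divisors: 1, 2, 3, 4, 6, 12.
Subgroups by order — order 1: 1; order 2: 3; order 3: 4; order 4: 1; order 6: 0; order 12: 1.
Total: 1 + 3 + 4 + 1 + 0 + 1 = 10.

10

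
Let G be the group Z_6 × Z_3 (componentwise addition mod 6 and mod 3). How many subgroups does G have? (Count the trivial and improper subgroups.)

12

|G| = 18, so by Lagrange every subgroup order divides 18. Divisors: 1, 2, 3, 6, 9, 18.
Subgroups by order — order 1: 1; order 2: 1; order 3: 4; order 6: 4; order 9: 1; order 18: 1.
Total: 1 + 1 + 4 + 4 + 1 + 1 = 12.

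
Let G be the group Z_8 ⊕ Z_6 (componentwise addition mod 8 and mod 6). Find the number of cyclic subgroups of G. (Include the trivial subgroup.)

Each element a generates a cyclic subgroup ⟨a⟩; distinct elements may generate the same one (a cyclic group of order d has φ(d) generators).
Cyclic subgroups by order — order 1: 1; order 2: 3; order 3: 1; order 4: 2; order 6: 3; order 8: 2; order 12: 2; order 24: 2.
Total: 16.

16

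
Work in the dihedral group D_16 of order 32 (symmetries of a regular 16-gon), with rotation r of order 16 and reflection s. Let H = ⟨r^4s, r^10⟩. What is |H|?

16

|⟨r^4s⟩| = 2 and |⟨r^10⟩| = 8, so |H| is a multiple of lcm(2, 8) = 8 and divides |G| = 32.
Closing under the operation: H = {e, r^2, r^4, r^6, r^8, r^10, r^12, r^14, s, r^2s, r^4s, r^6s, r^8s, r^10s, r^12s, r^14s}, so |H| = 16.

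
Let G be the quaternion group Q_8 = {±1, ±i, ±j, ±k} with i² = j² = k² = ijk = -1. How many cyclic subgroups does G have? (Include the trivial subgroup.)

5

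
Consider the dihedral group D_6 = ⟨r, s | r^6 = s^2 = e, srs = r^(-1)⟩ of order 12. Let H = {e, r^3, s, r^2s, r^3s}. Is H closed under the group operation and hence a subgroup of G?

|H| = 5 does not divide |G| = 12, so by Lagrange H is not a subgroup.

No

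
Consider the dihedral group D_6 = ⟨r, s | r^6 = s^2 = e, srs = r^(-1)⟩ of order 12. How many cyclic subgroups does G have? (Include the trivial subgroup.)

A cyclic subgroup of order d is generated by each of its φ(d) elements of order d, so the cyclic subgroups of order d number (#elements of order d)/φ(d).
Cyclic subgroups by order — order 1: 1; order 2: 7; order 3: 1; order 6: 1.
Total: 10.

10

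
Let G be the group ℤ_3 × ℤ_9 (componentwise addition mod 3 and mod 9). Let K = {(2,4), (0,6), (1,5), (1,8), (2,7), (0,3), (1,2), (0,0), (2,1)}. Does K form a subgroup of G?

|K| = 9 divides |G| = 27, consistent with Lagrange.
K contains the identity, every element's inverse is in K, and K is closed under +: it is a subgroup.
In fact K = ⟨(2,4)⟩.

Yes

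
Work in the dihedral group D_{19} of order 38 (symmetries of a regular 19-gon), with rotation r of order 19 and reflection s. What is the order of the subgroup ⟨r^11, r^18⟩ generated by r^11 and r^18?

19

|⟨r^11⟩| = 19 and |⟨r^18⟩| = 19, so |H| is a multiple of lcm(19, 19) = 19 and divides |G| = 38.
Closing under the operation: H = {e, r, r^2, r^3, r^4, r^5, r^6, r^7, r^8, r^9, r^10, r^11, r^12, r^13, r^14, r^15, r^16, r^17, r^18}, so |H| = 19.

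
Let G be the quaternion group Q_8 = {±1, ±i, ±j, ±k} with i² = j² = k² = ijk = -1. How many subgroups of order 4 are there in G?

3

|G| = 8 and 4 | 8, so subgroups of order 4 are possible by Lagrange.
The subgroups of order 4 are: {1, -1, i, -i}; {1, -1, j, -j}; {1, -1, k, -k}.
So G has 3 subgroups of order 4.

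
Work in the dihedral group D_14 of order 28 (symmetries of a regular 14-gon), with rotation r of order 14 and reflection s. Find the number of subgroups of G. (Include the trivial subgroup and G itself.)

|G| = 28, so by Lagrange every subgroup order divides 28. Divisors: 1, 2, 4, 7, 14, 28.
Subgroups by order — order 1: 1; order 2: 15; order 4: 7; order 7: 1; order 14: 3; order 28: 1.
Total: 1 + 15 + 7 + 1 + 3 + 1 = 28.

28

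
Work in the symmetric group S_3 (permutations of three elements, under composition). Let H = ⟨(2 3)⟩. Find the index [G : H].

3

|⟨(2 3)⟩| = 2 and |G| = 6.
By Lagrange, [G : H] = |G|/|H| = 6/2 = 3.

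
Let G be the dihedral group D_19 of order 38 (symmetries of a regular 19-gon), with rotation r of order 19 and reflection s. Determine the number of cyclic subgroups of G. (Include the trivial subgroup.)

A cyclic subgroup of order d is generated by each of its φ(d) elements of order d, so the cyclic subgroups of order d number (#elements of order d)/φ(d).
Cyclic subgroups by order — order 1: 1; order 2: 19; order 19: 1.
Total: 21.

21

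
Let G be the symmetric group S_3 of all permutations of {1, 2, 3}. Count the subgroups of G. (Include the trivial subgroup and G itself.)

|G| = 6, so by Lagrange every subgroup order divides 6. Divisors: 1, 2, 3, 6.
Subgroups by order — order 1: 1; order 2: 3; order 3: 1; order 6: 1.
Total: 1 + 3 + 1 + 1 = 6.

6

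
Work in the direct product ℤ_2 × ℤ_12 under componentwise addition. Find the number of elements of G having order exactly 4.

4

An element (a,b) has order lcm(ord(a), ord(b)); count pairs with lcm equal to 4.
Enumerating gives 4 such elements.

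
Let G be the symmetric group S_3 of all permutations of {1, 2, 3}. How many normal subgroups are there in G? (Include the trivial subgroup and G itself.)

G has 6 subgroups. Checking conjugation-invariance by order — order 1: 1/1 normal; order 2: 0/3 normal; order 3: 1/1 normal; order 6: 1/1 normal.
Total normal subgroups: 3.

3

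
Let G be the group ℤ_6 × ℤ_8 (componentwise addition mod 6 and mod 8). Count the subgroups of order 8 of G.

3

|G| = 48 and 8 | 48, so subgroups of order 8 are possible by Lagrange.
The subgroups of order 8 are: {(0,0), (0,1), (0,2), (0,3), (0,4), (0,5), (0,6), (0,7)}; {(0,0), (0,2), (0,4), (0,6), (3,0), (3,2), (3,4), (3,6)}; {(0,0), (0,2), (0,4), (0,6), (3,1), (3,3), (3,5), (3,7)}.
So G has 3 subgroups of order 8.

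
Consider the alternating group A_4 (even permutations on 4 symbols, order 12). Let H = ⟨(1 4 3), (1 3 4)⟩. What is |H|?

|⟨(1 4 3)⟩| = 3 and |⟨(1 3 4)⟩| = 3, so |H| is a multiple of lcm(3, 3) = 3 and divides |G| = 12.
Closing under the operation: H = {e, (1 3 4), (1 4 3)}, so |H| = 3.

3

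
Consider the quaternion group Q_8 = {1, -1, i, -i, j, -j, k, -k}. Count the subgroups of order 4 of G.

3

|G| = 8 and 4 | 8, so subgroups of order 4 are possible by Lagrange.
The subgroups of order 4 are: {1, -1, i, -i}; {1, -1, j, -j}; {1, -1, k, -k}.
So G has 3 subgroups of order 4.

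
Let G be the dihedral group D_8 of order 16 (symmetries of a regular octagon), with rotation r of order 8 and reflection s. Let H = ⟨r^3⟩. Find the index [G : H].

2

|⟨r^3⟩| = 8 and |G| = 16.
By Lagrange, [G : H] = |G|/|H| = 16/8 = 2.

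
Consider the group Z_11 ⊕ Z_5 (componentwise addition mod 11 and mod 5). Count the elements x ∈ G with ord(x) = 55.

An element (a,b) has order lcm(ord(a), ord(b)); count pairs with lcm equal to 55.
Enumerating gives 40 such elements.

40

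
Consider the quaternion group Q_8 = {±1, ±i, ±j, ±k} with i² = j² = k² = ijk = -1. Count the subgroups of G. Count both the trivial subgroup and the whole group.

|G| = 8, so by Lagrange every subgroup order divides 8. Divisors: 1, 2, 4, 8.
Subgroups by order — order 1: 1; order 2: 1; order 4: 3; order 8: 1.
Total: 1 + 1 + 3 + 1 = 6.

6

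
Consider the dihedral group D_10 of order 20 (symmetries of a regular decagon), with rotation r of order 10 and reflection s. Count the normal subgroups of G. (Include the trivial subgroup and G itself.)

G has 22 subgroups. Checking conjugation-invariance by order — order 1: 1/1 normal; order 2: 1/11 normal; order 4: 0/5 normal; order 5: 1/1 normal; order 10: 3/3 normal; order 20: 1/1 normal.
Total normal subgroups: 7.

7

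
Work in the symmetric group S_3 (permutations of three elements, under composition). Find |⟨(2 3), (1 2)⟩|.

|⟨(2 3)⟩| = 2 and |⟨(1 2)⟩| = 2, so |H| is a multiple of lcm(2, 2) = 2 and divides |G| = 6.
Closing {(2 3), (1 2)} under the group operation gives all of G, so |H| = 6.

6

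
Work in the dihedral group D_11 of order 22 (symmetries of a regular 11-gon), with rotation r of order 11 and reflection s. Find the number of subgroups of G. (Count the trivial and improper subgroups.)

14

|G| = 22, so by Lagrange every subgroup order divides 22. Divisors: 1, 2, 11, 22.
Subgroups by order — order 1: 1; order 2: 11; order 11: 1; order 22: 1.
Total: 1 + 11 + 1 + 1 = 14.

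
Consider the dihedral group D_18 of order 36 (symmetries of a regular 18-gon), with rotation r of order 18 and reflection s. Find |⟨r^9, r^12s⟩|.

4

|⟨r^9⟩| = 2 and |⟨r^12s⟩| = 2, so |H| is a multiple of lcm(2, 2) = 2 and divides |G| = 36.
Closing under the operation: H = {e, r^9, r^3s, r^12s}, so |H| = 4.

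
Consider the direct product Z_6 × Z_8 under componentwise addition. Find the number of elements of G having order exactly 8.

8

An element (a,b) has order lcm(ord(a), ord(b)); count pairs with lcm equal to 8.
Enumerating gives 8 such elements.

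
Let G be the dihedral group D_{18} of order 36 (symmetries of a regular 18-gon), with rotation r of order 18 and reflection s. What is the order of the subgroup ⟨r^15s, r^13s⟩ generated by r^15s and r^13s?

|⟨r^15s⟩| = 2 and |⟨r^13s⟩| = 2, so |H| is a multiple of lcm(2, 2) = 2 and divides |G| = 36.
Closing under the operation: H = {e, r^2, r^4, r^6, r^8, r^10, r^12, r^14, r^16, rs, r^3s, r^5s, r^7s, r^9s, r^11s, r^13s, r^15s, r^17s}, so |H| = 18.

18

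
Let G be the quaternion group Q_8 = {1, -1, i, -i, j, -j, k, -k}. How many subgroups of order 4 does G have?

|G| = 8 and 4 | 8, so subgroups of order 4 are possible by Lagrange.
The subgroups of order 4 are: {1, -1, i, -i}; {1, -1, j, -j}; {1, -1, k, -k}.
So G has 3 subgroups of order 4.

3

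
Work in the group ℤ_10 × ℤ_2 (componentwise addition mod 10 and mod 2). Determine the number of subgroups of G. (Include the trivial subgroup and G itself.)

|G| = 20, so by Lagrange every subgroup order divides 20. Divisors: 1, 2, 4, 5, 10, 20.
Subgroups by order — order 1: 1; order 2: 3; order 4: 1; order 5: 1; order 10: 3; order 20: 1.
Total: 1 + 3 + 1 + 1 + 3 + 1 = 10.

10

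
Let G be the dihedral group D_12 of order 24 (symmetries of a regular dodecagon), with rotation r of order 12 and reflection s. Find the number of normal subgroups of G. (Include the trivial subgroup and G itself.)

G has 34 subgroups. Checking conjugation-invariance by order — order 1: 1/1 normal; order 2: 1/13 normal; order 3: 1/1 normal; order 4: 1/7 normal; order 6: 1/5 normal; order 8: 0/3 normal; order 12: 3/3 normal; order 24: 1/1 normal.
Total normal subgroups: 9.

9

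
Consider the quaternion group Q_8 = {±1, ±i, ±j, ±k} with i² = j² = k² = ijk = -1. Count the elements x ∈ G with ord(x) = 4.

The elements of order 4 are: i, -i, j, -j, k, -k.
That's 6.

6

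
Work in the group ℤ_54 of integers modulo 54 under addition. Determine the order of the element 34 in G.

27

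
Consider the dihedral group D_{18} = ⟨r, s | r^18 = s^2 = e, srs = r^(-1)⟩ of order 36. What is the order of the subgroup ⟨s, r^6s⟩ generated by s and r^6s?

|⟨s⟩| = 2 and |⟨r^6s⟩| = 2, so |H| is a multiple of lcm(2, 2) = 2 and divides |G| = 36.
Closing under the operation: H = {e, r^6, r^12, s, r^6s, r^12s}, so |H| = 6.

6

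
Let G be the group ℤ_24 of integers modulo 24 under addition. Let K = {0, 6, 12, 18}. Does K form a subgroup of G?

Yes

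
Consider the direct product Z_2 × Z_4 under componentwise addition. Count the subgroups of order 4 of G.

3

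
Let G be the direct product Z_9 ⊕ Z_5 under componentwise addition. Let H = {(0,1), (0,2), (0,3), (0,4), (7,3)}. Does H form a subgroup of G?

The identity (0,0) ∉ H, so H is not a subgroup.

No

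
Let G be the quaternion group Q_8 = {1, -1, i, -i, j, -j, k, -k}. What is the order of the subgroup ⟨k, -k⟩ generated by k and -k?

4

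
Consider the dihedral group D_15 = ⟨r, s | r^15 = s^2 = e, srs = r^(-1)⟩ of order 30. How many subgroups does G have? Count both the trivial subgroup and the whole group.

|G| = 30, so by Lagrange every subgroup order divides 30. Divisors: 1, 2, 3, 5, 6, 10, 15, 30.
Subgroups by order — order 1: 1; order 2: 15; order 3: 1; order 5: 1; order 6: 5; order 10: 3; order 15: 1; order 30: 1.
Total: 1 + 15 + 1 + 1 + 5 + 3 + 1 + 1 = 28.

28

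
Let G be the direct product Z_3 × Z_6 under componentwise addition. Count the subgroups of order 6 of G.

4

|G| = 18 and 6 | 18, so subgroups of order 6 are possible by Lagrange.
The subgroups of order 6 are: {(0,0), (0,1), (0,2), (0,3), (0,4), (0,5)}; {(0,0), (0,3), (1,0), (1,3), (2,0), (2,3)}; {(0,0), (0,3), (1,1), (1,4), (2,2), (2,5)}; {(0,0), (0,3), (1,2), (1,5), (2,1), (2,4)}.
So G has 4 subgroups of order 6.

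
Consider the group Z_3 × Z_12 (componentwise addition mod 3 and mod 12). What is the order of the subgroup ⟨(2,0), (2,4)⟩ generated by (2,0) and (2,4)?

9

|⟨(2,0)⟩| = 3 and |⟨(2,4)⟩| = 3, so |H| is a multiple of lcm(3, 3) = 3 and divides |G| = 36.
Closing under the operation: H = {(0,0), (0,4), (0,8), (1,0), (1,4), (1,8), (2,0), (2,4), (2,8)}, so |H| = 9.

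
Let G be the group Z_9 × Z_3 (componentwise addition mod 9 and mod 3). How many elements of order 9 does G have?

18

An element (a,b) has order lcm(ord(a), ord(b)); count pairs with lcm equal to 9.
Enumerating gives 18 such elements.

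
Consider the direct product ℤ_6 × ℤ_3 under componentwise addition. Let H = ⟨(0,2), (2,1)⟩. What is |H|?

|⟨(0,2)⟩| = 3 and |⟨(2,1)⟩| = 3, so |H| is a multiple of lcm(3, 3) = 3 and divides |G| = 18.
Closing under the operation: H = {(0,0), (0,1), (0,2), (2,0), (2,1), (2,2), (4,0), (4,1), (4,2)}, so |H| = 9.

9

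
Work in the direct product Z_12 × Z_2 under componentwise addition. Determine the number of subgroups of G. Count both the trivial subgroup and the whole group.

16

|G| = 24, so by Lagrange every subgroup order divides 24. Divisors: 1, 2, 3, 4, 6, 8, 12, 24.
Subgroups by order — order 1: 1; order 2: 3; order 3: 1; order 4: 3; order 6: 3; order 8: 1; order 12: 3; order 24: 1.
Total: 1 + 3 + 1 + 3 + 3 + 1 + 3 + 1 = 16.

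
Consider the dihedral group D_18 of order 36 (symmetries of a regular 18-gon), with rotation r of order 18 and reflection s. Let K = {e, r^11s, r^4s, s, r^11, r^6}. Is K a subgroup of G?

r^6 ∈ K but its inverse r^12 ∉ K, so K is not a subgroup.

No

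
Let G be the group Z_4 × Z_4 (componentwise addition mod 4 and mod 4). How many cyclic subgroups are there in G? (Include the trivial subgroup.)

10

Group the elements of G by the cyclic subgroup they generate; each cyclic subgroup of order d accounts for φ(d) elements.
Cyclic subgroups by order — order 1: 1; order 2: 3; order 4: 6.
Total: 10.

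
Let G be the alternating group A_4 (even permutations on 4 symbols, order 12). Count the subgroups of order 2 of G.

|G| = 12 and 2 | 12, so subgroups of order 2 are possible by Lagrange.
The subgroups of order 2 are: {e, (1 2)(3 4)}; {e, (1 3)(2 4)}; {e, (1 4)(2 3)}.
So G has 3 subgroups of order 2.

3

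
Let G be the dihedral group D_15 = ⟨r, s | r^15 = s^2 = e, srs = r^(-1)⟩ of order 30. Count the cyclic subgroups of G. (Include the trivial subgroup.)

19

Each element a generates a cyclic subgroup ⟨a⟩; distinct elements may generate the same one (a cyclic group of order d has φ(d) generators).
Cyclic subgroups by order — order 1: 1; order 2: 15; order 3: 1; order 5: 1; order 15: 1.
Total: 19.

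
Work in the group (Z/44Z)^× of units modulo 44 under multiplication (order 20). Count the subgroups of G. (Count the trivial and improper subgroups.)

10

|G| = 20, so by Lagrange every subgroup order divides 20. Divisors: 1, 2, 4, 5, 10, 20.
Subgroups by order — order 1: 1; order 2: 3; order 4: 1; order 5: 1; order 10: 3; order 20: 1.
Total: 1 + 3 + 1 + 1 + 3 + 1 = 10.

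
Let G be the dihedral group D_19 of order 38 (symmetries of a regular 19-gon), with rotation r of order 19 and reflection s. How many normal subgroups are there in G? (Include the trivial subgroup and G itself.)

G has 22 subgroups. Checking conjugation-invariance by order — order 1: 1/1 normal; order 2: 0/19 normal; order 19: 1/1 normal; order 38: 1/1 normal.
Total normal subgroups: 3.

3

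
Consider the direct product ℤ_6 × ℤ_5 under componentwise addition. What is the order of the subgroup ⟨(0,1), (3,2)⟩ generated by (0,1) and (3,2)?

|⟨(0,1)⟩| = 5 and |⟨(3,2)⟩| = 10, so |H| is a multiple of lcm(5, 10) = 10 and divides |G| = 30.
Closing under the operation: H = {(0,0), (0,1), (0,2), (0,3), (0,4), (3,0), (3,1), (3,2), (3,3), (3,4)}, so |H| = 10.

10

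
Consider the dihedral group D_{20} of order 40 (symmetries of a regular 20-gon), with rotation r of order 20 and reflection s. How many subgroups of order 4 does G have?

|G| = 40 and 4 | 40, so subgroups of order 4 are possible by Lagrange.
The subgroups of order 4 are: {e, r^10, s, r^10s}; {e, r^10, rs, r^11s}; {e, r^10, r^2s, r^12s}; {e, r^10, r^3s, r^13s}; … (11 in all).
So G has 11 subgroups of order 4.

11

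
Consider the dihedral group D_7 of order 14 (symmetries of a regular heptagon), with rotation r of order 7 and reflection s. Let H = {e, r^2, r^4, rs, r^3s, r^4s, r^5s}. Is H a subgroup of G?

r^4 ∈ H but its inverse r^3 ∉ H, so H is not a subgroup.

No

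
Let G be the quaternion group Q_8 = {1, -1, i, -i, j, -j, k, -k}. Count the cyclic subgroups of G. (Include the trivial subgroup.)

5

A cyclic subgroup of order d is generated by each of its φ(d) elements of order d, so the cyclic subgroups of order d number (#elements of order d)/φ(d).
Cyclic subgroups by order — order 1: 1; order 2: 1; order 4: 3.
Total: 5.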